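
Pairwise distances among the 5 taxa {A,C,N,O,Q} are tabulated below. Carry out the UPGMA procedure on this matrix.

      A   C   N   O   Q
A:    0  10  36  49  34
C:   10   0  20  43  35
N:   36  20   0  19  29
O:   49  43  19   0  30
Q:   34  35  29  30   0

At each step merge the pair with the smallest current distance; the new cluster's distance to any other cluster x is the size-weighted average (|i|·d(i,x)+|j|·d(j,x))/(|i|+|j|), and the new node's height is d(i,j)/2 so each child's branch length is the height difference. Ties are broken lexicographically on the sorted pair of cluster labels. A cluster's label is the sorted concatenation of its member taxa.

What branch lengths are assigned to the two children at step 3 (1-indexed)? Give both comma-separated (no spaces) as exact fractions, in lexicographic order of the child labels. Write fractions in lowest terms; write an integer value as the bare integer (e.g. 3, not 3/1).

1. join A+C (d=10) ⇒ AC; edges |A|=5, |C|=5
  updated: d(AC,N)=28, d(AC,O)=46, d(AC,Q)=69/2
2. join N+O (d=19) ⇒ NO; edges |N|=19/2, |O|=19/2
  updated: d(AC,NO)=37, d(NO,Q)=59/2
3. join NO+Q (d=59/2) ⇒ NOQ; edges |NO|=21/4, |Q|=59/4
  updated: d(AC,NOQ)=217/6
4. join AC+NOQ (d=217/6) ⇒ ACNOQ; edges |AC|=157/12, |NOQ|=10/3
final tree: ((A:5,C:5):157/12,((N:19/2,O:19/2):21/4,Q:59/4):10/3)
total length: 785/12

21/4,59/4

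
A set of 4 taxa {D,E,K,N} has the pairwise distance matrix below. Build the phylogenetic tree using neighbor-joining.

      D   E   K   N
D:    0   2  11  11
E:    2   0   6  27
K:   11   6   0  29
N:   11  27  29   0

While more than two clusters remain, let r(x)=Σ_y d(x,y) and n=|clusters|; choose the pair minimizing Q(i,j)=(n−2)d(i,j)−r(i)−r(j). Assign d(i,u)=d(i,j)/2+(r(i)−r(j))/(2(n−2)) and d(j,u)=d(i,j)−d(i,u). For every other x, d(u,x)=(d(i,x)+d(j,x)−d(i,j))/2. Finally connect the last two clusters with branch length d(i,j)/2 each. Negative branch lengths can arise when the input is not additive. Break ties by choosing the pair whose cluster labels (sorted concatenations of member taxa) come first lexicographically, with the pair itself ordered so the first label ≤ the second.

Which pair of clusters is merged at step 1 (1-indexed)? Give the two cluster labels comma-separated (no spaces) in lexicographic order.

D,N

1. join D+N (d=11, Q=-69) ⇒ DN; edges |D|=-21/4, |N|=65/4
  updated: d(DN,E)=9, d(DN,K)=29/2
2. join DN+E (d=9, Q=-59/2) ⇒ DEN; edges |DN|=35/4, |E|=1/4
  updated: d(DEN,K)=23/4
3. join DEN+K (d=23/4) ⇒ DEKN; edges |DEN|=23/8, |K|=23/8
final tree: (((D:-21/4,N:65/4):35/4,E:1/4):23/8,K:23/8)
total length: 103/4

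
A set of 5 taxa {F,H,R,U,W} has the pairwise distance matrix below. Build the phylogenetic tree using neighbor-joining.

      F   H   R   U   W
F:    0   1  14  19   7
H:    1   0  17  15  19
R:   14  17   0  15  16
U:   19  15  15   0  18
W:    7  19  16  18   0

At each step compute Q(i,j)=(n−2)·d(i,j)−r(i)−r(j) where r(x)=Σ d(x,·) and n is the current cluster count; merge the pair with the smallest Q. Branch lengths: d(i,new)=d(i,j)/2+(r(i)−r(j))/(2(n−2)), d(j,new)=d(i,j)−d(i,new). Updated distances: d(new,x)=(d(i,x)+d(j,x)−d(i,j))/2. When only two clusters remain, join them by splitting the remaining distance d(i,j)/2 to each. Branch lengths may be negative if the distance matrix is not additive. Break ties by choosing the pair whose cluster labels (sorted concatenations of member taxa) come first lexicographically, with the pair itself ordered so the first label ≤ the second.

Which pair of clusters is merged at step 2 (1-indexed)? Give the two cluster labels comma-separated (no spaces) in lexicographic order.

FH,W

1. join F+H (d=1, Q=-90) ⇒ FH; edges |F|=-4/3, |H|=7/3
  updated: d(FH,R)=15, d(FH,U)=33/2, d(FH,W)=25/2
2. join FH+W (d=25/2, Q=-131/2) ⇒ FHW; edges |FH|=45/8, |W|=55/8
  updated: d(FHW,R)=37/4, d(FHW,U)=11
3. join FHW+R (d=37/4, Q=-141/4) ⇒ FHRW; edges |FHW|=21/8, |R|=53/8
  updated: d(FHRW,U)=67/8
4. join FHRW+U (d=67/8) ⇒ FHRUW; edges |FHRW|=67/16, |U|=67/16
final tree: ((((F:-4/3,H:7/3):45/8,W:55/8):21/8,R:53/8):67/16,U:67/16)
total length: 249/8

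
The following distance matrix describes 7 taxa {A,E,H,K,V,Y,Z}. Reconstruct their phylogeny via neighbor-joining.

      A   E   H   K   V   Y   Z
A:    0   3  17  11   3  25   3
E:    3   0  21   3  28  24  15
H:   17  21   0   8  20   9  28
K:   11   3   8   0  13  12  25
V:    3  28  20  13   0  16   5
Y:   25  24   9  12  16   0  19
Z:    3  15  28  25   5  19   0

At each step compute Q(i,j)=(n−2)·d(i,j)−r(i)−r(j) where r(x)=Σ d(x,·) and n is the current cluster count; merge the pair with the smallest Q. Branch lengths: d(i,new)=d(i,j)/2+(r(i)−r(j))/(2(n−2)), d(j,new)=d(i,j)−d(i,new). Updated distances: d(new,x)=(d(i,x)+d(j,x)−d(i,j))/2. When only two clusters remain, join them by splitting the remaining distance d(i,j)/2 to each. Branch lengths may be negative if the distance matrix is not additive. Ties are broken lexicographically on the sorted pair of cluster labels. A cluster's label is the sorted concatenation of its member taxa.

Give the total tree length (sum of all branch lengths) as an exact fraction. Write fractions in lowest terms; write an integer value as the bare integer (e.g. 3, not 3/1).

283/8

iteration 1: select H,Y (d=9, Q=-163); attach at lengths (43/10, 47/10); label the merged cluster HY
  updated: d(A,HY)=33/2, d(E,HY)=18, d(HY,K)=11/2, d(HY,V)=27/2, d(HY,Z)=19
iteration 2: select E,K (d=3, Q=-225/2); attach at lengths (43/16, 5/16); label the merged cluster EK
  updated: d(A,EK)=11/2, d(EK,HY)=41/4, d(EK,V)=19, d(EK,Z)=37/2
iteration 3: select EK,HY (d=41/4, Q=-327/4); attach at lengths (33/8, 49/8); label the merged cluster EHKY
  updated: d(A,EHKY)=47/8, d(EHKY,V)=89/8, d(EHKY,Z)=109/8
iteration 4: select A,EHKY (d=47/8, Q=-123/4); attach at lengths (-7/4, 61/8); label the merged cluster AEHKY
  updated: d(AEHKY,V)=33/8, d(AEHKY,Z)=43/8
iteration 5: select AEHKY,V (d=33/8, Q=-29/2); attach at lengths (9/4, 15/8); label the merged cluster AEHKVY
  updated: d(AEHKVY,Z)=25/8
iteration 6: select AEHKVY,Z (d=25/8); attach at lengths (25/16, 25/16); label the merged cluster AEHKVYZ
final tree: (((A:-7/4,((E:43/16,K:5/16):33/8,(H:43/10,Y:47/10):49/8):61/8):9/4,V:15/8):25/16,Z:25/16)
total length: 283/8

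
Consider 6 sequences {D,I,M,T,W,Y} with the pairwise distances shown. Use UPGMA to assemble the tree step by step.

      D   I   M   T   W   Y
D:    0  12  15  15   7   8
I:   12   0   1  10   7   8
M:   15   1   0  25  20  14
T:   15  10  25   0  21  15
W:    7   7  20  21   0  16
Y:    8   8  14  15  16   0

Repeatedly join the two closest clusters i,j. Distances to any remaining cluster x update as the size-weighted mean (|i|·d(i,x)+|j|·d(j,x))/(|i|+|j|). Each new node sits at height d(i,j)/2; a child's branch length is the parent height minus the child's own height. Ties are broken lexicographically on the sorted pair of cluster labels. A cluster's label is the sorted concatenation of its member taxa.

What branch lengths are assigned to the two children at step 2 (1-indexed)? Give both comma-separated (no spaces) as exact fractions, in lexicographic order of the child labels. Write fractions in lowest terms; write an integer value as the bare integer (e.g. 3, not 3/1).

1. join I+M (d=1) ⇒ IM; edges |I|=1/2, |M|=1/2
  updated: d(D,IM)=27/2, d(IM,T)=35/2, d(IM,W)=27/2, d(IM,Y)=11
2. join D+W (d=7) ⇒ DW; edges |D|=7/2, |W|=7/2
  updated: d(DW,IM)=27/2, d(DW,T)=18, d(DW,Y)=12
3. join IM+Y (d=11) ⇒ IMY; edges |IM|=5, |Y|=11/2
  updated: d(DW,IMY)=13, d(IMY,T)=50/3
4. join DW+IMY (d=13) ⇒ DIMWY; edges |DW|=3, |IMY|=1
  updated: d(DIMWY,T)=86/5
5. join DIMWY+T (d=86/5) ⇒ DIMTWY; edges |DIMWY|=21/10, |T|=43/5
final tree: (((D:7/2,W:7/2):3,((I:1/2,M:1/2):5,Y:11/2):1):21/10,T:43/5)
total length: 166/5

7/2,7/2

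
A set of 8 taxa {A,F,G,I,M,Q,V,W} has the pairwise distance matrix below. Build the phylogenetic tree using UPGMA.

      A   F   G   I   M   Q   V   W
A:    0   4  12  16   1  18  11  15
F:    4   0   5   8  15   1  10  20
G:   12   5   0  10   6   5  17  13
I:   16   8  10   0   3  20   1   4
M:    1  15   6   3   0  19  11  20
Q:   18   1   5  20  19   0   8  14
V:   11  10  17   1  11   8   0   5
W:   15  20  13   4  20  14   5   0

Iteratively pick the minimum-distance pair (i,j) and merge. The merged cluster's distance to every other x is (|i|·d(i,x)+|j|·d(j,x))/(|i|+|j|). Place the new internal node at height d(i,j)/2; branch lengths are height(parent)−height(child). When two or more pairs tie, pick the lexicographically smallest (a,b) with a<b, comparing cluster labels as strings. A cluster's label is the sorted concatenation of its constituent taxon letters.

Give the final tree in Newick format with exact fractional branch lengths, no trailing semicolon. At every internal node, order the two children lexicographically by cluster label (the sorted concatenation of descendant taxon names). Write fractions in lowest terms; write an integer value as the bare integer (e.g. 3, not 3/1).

(((A:1/2,M:1/2):17/3,((F:1/2,Q:1/2):2,G:5/2):11/3):11/30,((I:1/2,V:1/2):7/4,W:9/4):257/60)

step 1: merge (A,M) at d=1; branch lengths A→1/2, M→1/2; new cluster AM
  updated: d(AM,F)=19/2, d(AM,G)=9, d(AM,I)=19/2, d(AM,Q)=37/2, d(AM,V)=11, d(AM,W)=35/2
step 2: merge (F,Q) at d=1; branch lengths F→1/2, Q→1/2; new cluster FQ
  updated: d(AM,FQ)=14, d(FQ,G)=5, d(FQ,I)=14, d(FQ,V)=9, d(FQ,W)=17
step 3: merge (I,V) at d=1; branch lengths I→1/2, V→1/2; new cluster IV
  updated: d(AM,IV)=41/4, d(FQ,IV)=23/2, d(G,IV)=27/2, d(IV,W)=9/2
step 4: merge (IV,W) at d=9/2; branch lengths IV→7/4, W→9/4; new cluster IVW
  updated: d(AM,IVW)=38/3, d(FQ,IVW)=40/3, d(G,IVW)=40/3
step 5: merge (FQ,G) at d=5; branch lengths FQ→2, G→5/2; new cluster FGQ
  updated: d(AM,FGQ)=37/3, d(FGQ,IVW)=40/3
step 6: merge (AM,FGQ) at d=37/3; branch lengths AM→17/3, FGQ→11/3; new cluster AFGMQ
  updated: d(AFGMQ,IVW)=196/15
step 7: merge (AFGMQ,IVW) at d=196/15; branch lengths AFGMQ→11/30, IVW→257/60; new cluster AFGIMQVW
final tree: (((A:1/2,M:1/2):17/3,((F:1/2,Q:1/2):2,G:5/2):11/3):11/30,((I:1/2,V:1/2):7/4,W:9/4):257/60)
total length: 1529/60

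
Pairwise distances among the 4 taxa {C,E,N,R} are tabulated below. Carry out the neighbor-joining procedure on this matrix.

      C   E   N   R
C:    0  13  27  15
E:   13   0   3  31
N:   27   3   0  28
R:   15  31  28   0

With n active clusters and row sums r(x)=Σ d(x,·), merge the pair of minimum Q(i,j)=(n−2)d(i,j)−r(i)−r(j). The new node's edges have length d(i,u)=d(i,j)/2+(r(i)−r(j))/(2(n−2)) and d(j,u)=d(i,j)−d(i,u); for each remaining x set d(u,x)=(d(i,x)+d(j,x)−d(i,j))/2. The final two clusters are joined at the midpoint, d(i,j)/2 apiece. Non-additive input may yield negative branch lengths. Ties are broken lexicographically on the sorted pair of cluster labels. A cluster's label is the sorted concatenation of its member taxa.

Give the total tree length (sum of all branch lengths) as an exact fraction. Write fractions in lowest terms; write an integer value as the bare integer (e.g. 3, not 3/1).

135/4

1. join C+R (d=15, Q=-99) ⇒ CR; edges |C|=11/4, |R|=49/4
  updated: d(CR,E)=29/2, d(CR,N)=20
2. join CR+E (d=29/2, Q=-75/2) ⇒ CER; edges |CR|=63/4, |E|=-5/4
  updated: d(CER,N)=17/4
3. join CER+N (d=17/4) ⇒ CENR; edges |CER|=17/8, |N|=17/8
final tree: (((C:11/4,R:49/4):63/4,E:-5/4):17/8,N:17/8)
total length: 135/4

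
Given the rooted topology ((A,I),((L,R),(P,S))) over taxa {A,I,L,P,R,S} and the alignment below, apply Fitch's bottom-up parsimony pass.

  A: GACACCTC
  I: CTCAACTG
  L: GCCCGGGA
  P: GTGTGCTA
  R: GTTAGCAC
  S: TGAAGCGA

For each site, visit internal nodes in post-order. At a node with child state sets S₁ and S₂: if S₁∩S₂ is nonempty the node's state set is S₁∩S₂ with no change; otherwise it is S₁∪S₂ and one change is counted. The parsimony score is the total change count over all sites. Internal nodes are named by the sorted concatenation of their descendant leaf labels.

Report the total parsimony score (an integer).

19

site 0, node AI: A={G} ∪ I={C} → {C,G} (+1)
site 0, node LR: L={G} ∩ R={G} → {G} (+0)
site 0, node PS: P={G} ∪ S={T} → {G,T} (+1)
site 0, node LPRS: LR={G} ∩ PS={G,T} → {G} (+0)
site 0, node AILPRS: AI={C,G} ∩ LPRS={G} → {G} (+0)
site 1, node AI: A={A} ∪ I={T} → {A,T} (+1)
site 1, node LR: L={C} ∪ R={T} → {C,T} (+1)
site 1, node PS: P={T} ∪ S={G} → {G,T} (+1)
site 1, node LPRS: LR={C,T} ∩ PS={G,T} → {T} (+0)
site 1, node AILPRS: AI={A,T} ∩ LPRS={T} → {T} (+0)
site 2, node AI: A={C} ∩ I={C} → {C} (+0)
site 2, node LR: L={C} ∪ R={T} → {C,T} (+1)
site 2, node PS: P={G} ∪ S={A} → {A,G} (+1)
site 2, node LPRS: LR={C,T} ∪ PS={A,G} → {A,C,G,T} (+1)
site 2, node AILPRS: AI={C} ∩ LPRS={A,C,G,T} → {C} (+0)
site 3, node AI: A={A} ∩ I={A} → {A} (+0)
site 3, node LR: L={C} ∪ R={A} → {A,C} (+1)
site 3, node PS: P={T} ∪ S={A} → {A,T} (+1)
site 3, node LPRS: LR={A,C} ∩ PS={A,T} → {A} (+0)
site 3, node AILPRS: AI={A} ∩ LPRS={A} → {A} (+0)
site 4, node AI: A={C} ∪ I={A} → {A,C} (+1)
site 4, node LR: L={G} ∩ R={G} → {G} (+0)
site 4, node PS: P={G} ∩ S={G} → {G} (+0)
site 4, node LPRS: LR={G} ∩ PS={G} → {G} (+0)
site 4, node AILPRS: AI={A,C} ∪ LPRS={G} → {A,C,G} (+1)
site 5, node AI: A={C} ∩ I={C} → {C} (+0)
site 5, node LR: L={G} ∪ R={C} → {C,G} (+1)
site 5, node PS: P={C} ∩ S={C} → {C} (+0)
site 5, node LPRS: LR={C,G} ∩ PS={C} → {C} (+0)
site 5, node AILPRS: AI={C} ∩ LPRS={C} → {C} (+0)
site 6, node AI: A={T} ∩ I={T} → {T} (+0)
site 6, node LR: L={G} ∪ R={A} → {A,G} (+1)
site 6, node PS: P={T} ∪ S={G} → {G,T} (+1)
site 6, node LPRS: LR={A,G} ∩ PS={G,T} → {G} (+0)
site 6, node AILPRS: AI={T} ∪ LPRS={G} → {G,T} (+1)
site 7, node AI: A={C} ∪ I={G} → {C,G} (+1)
site 7, node LR: L={A} ∪ R={C} → {A,C} (+1)
site 7, node PS: P={A} ∩ S={A} → {A} (+0)
site 7, node LPRS: LR={A,C} ∩ PS={A} → {A} (+0)
site 7, node AILPRS: AI={C,G} ∪ LPRS={A} → {A,C,G} (+1)
per-site changes: [2, 3, 3, 2, 2, 1, 3, 3]; total = 19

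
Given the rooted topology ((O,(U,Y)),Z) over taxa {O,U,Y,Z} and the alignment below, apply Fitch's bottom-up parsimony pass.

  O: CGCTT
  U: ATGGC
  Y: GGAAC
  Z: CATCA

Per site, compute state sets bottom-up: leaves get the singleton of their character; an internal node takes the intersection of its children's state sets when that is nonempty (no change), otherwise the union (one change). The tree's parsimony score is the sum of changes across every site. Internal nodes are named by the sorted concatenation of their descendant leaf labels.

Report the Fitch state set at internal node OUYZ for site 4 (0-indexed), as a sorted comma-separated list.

A,C,T

UY@0: {A} ∪ {G} = {A,G} (union, +1)
OUY@0: {C} ∪ {A,G} = {A,C,G} (union, +1)
OUYZ@0: {A,C,G} ∩ {C} = {C} (intersection, +0)
UY@1: {T} ∪ {G} = {G,T} (union, +1)
OUY@1: {G} ∩ {G,T} = {G} (intersection, +0)
OUYZ@1: {G} ∪ {A} = {A,G} (union, +1)
UY@2: {G} ∪ {A} = {A,G} (union, +1)
OUY@2: {C} ∪ {A,G} = {A,C,G} (union, +1)
OUYZ@2: {A,C,G} ∪ {T} = {A,C,G,T} (union, +1)
UY@3: {G} ∪ {A} = {A,G} (union, +1)
OUY@3: {T} ∪ {A,G} = {A,G,T} (union, +1)
OUYZ@3: {A,G,T} ∪ {C} = {A,C,G,T} (union, +1)
UY@4: {C} ∩ {C} = {C} (intersection, +0)
OUY@4: {T} ∪ {C} = {C,T} (union, +1)
OUYZ@4: {C,T} ∪ {A} = {A,C,T} (union, +1)
per-site changes: [2, 2, 3, 3, 2]; total = 12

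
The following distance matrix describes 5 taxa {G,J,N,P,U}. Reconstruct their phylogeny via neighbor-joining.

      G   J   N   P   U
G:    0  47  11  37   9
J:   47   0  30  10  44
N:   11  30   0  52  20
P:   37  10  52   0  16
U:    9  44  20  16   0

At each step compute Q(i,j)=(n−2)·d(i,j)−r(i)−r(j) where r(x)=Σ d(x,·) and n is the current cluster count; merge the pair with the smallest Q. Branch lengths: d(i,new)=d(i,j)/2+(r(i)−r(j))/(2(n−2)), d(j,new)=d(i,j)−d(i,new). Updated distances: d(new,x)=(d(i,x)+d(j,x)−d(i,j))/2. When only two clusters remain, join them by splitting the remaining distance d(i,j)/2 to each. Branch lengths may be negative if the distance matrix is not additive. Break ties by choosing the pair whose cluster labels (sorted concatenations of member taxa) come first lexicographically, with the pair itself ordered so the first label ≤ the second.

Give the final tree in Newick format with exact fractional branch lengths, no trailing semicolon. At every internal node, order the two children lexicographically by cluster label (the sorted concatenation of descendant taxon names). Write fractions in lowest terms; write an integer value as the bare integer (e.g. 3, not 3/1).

1. join J+P (d=10, Q=-216) ⇒ JP; edges |J|=23/3, |P|=7/3
  updated: d(G,JP)=37, d(JP,N)=36, d(JP,U)=25
2. join G+N (d=11, Q=-102) ⇒ GN; edges |G|=3, |N|=8
  updated: d(GN,JP)=31, d(GN,U)=9
3. join GN+JP (d=31, Q=-65) ⇒ GJNP; edges |GN|=15/2, |JP|=47/2
  updated: d(GJNP,U)=3/2
4. join GJNP+U (d=3/2) ⇒ GJNPU; edges |GJNP|=3/4, |U|=3/4
final tree: (((G:3,N:8):15/2,(J:23/3,P:7/3):47/2):3/4,U:3/4)
total length: 107/2

(((G:3,N:8):15/2,(J:23/3,P:7/3):47/2):3/4,U:3/4)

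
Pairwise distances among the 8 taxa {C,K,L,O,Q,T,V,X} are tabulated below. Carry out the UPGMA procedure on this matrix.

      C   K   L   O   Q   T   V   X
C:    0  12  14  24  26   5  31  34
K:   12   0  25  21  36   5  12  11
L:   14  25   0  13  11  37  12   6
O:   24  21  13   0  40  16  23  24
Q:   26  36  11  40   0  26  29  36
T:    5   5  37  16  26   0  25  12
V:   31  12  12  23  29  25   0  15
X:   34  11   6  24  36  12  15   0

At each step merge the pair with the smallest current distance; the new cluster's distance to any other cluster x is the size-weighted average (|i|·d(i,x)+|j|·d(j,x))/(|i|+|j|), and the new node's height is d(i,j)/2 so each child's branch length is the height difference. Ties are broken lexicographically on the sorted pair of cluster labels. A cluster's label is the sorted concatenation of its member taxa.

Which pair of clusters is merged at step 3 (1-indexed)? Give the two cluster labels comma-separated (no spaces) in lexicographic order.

step 1: merge (C,T) at d=5; branch lengths C→5/2, T→5/2; new cluster CT
  updated: d(CT,K)=17/2, d(CT,L)=51/2, d(CT,O)=20, d(CT,Q)=26, d(CT,V)=28, d(CT,X)=23
step 2: merge (L,X) at d=6; branch lengths L→3, X→3; new cluster LX
  updated: d(CT,LX)=97/4, d(K,LX)=18, d(LX,O)=37/2, d(LX,Q)=47/2, d(LX,V)=27/2
step 3: merge (CT,K) at d=17/2; branch lengths CT→7/4, K→17/4; new cluster CKT
  updated: d(CKT,LX)=133/6, d(CKT,O)=61/3, d(CKT,Q)=88/3, d(CKT,V)=68/3
step 4: merge (LX,V) at d=27/2; branch lengths LX→15/4, V→27/4; new cluster LVX
  updated: d(CKT,LVX)=67/3, d(LVX,O)=20, d(LVX,Q)=76/3
step 5: merge (LVX,O) at d=20; branch lengths LVX→13/4, O→10; new cluster LOVX
  updated: d(CKT,LOVX)=131/6, d(LOVX,Q)=29
step 6: merge (CKT,LOVX) at d=131/6; branch lengths CKT→20/3, LOVX→11/12; new cluster CKLOTVX
  updated: d(CKLOTVX,Q)=204/7
step 7: merge (CKLOTVX,Q) at d=204/7; branch lengths CKLOTVX→307/84, Q→102/7; new cluster CKLOQTVX
final tree: ((((C:5/2,T:5/2):7/4,K:17/4):20/3,(((L:3,X:3):15/4,V:27/4):13/4,O:10):11/12):307/84,Q:102/7)
total length: 5591/84

CT,K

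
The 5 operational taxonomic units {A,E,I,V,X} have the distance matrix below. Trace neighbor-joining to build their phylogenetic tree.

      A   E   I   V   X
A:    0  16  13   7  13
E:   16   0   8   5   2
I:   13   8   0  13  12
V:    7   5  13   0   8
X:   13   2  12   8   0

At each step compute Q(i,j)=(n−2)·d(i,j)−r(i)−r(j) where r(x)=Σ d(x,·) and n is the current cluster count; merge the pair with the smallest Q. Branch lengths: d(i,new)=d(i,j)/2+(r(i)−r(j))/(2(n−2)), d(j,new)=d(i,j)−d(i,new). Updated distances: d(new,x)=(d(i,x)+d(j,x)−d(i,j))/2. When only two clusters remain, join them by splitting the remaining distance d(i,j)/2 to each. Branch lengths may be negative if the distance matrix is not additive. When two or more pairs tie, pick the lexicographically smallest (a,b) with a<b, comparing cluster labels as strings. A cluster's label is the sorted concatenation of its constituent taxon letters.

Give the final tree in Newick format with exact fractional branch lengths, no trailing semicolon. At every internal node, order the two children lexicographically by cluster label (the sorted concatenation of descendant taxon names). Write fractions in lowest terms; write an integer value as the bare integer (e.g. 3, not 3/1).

((((A:37/6,V:5/6):13/4,I:25/4):11/4,E:0):1,X:1)

step 1: merge (A,V) at d=7, Q=-61; branch lengths A→37/6, V→5/6; new cluster AV
  updated: d(AV,E)=7, d(AV,I)=19/2, d(AV,X)=7
step 2: merge (AV,I) at d=19/2, Q=-34; branch lengths AV→13/4, I→25/4; new cluster AIV
  updated: d(AIV,E)=11/4, d(AIV,X)=19/4
step 3: merge (AIV,E) at d=11/4, Q=-19/2; branch lengths AIV→11/4, E→0; new cluster AEIV
  updated: d(AEIV,X)=2
step 4: merge (AEIV,X) at d=2; branch lengths AEIV→1, X→1; new cluster AEIVX
final tree: ((((A:37/6,V:5/6):13/4,I:25/4):11/4,E:0):1,X:1)
total length: 85/4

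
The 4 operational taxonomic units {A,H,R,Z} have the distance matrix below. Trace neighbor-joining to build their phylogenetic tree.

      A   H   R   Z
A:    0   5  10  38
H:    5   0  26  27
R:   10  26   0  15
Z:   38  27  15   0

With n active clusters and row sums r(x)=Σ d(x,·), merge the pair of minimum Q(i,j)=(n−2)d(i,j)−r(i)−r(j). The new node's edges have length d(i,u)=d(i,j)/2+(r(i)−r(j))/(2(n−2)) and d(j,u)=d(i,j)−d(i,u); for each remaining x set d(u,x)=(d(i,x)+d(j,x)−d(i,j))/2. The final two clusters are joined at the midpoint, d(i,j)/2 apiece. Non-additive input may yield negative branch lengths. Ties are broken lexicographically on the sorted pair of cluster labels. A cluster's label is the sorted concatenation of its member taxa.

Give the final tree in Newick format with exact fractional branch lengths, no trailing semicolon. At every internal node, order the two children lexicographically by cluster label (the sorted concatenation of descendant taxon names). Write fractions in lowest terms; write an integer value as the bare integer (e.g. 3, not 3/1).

(((A:5/4,H:15/4):61/4,R:1/4):59/8,Z:59/8)

step 1: merge (A,H) at d=5, Q=-101; branch lengths A→5/4, H→15/4; new cluster AH
  updated: d(AH,R)=31/2, d(AH,Z)=30
step 2: merge (AH,R) at d=31/2, Q=-121/2; branch lengths AH→61/4, R→1/4; new cluster AHR
  updated: d(AHR,Z)=59/4
step 3: merge (AHR,Z) at d=59/4; branch lengths AHR→59/8, Z→59/8; new cluster AHRZ
final tree: (((A:5/4,H:15/4):61/4,R:1/4):59/8,Z:59/8)
total length: 141/4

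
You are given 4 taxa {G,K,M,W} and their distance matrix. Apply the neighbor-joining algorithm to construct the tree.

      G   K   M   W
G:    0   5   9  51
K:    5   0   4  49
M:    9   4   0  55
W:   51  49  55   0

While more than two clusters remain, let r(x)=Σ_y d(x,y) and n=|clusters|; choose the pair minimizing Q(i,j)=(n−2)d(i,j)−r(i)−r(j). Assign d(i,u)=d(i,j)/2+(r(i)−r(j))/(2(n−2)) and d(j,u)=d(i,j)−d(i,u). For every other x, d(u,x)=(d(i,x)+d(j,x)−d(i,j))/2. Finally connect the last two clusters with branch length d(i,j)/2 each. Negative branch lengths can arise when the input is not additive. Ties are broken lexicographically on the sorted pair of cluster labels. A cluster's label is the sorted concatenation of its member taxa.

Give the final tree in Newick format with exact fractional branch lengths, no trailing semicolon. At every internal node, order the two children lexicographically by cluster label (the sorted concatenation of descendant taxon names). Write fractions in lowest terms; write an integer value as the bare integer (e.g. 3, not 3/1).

(((G:3,W:48):2,K:-1/2):9/4,M:9/4)

step 1: merge (G,W) at d=51, Q=-118; branch lengths G→3, W→48; new cluster GW
  updated: d(GW,K)=3/2, d(GW,M)=13/2
step 2: merge (GW,K) at d=3/2, Q=-12; branch lengths GW→2, K→-1/2; new cluster GKW
  updated: d(GKW,M)=9/2
step 3: merge (GKW,M) at d=9/2; branch lengths GKW→9/4, M→9/4; new cluster GKMW
final tree: (((G:3,W:48):2,K:-1/2):9/4,M:9/4)
total length: 57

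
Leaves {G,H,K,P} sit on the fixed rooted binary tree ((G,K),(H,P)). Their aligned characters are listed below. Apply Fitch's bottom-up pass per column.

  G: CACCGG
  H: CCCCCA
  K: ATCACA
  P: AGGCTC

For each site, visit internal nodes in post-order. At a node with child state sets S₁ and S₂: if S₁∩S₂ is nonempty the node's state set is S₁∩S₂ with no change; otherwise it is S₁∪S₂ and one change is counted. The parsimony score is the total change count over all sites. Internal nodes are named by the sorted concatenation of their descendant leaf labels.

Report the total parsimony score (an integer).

11

[col 0] GK: children G:{C}, K:{A} ∪→ {A,C}; cost 1
[col 0] HP: children H:{C}, P:{A} ∪→ {A,C}; cost 1
[col 0] GHKP: children GK:{A,C}, HP:{A,C} ∩→ {A,C}; cost 0
[col 1] GK: children G:{A}, K:{T} ∪→ {A,T}; cost 1
[col 1] HP: children H:{C}, P:{G} ∪→ {C,G}; cost 1
[col 1] GHKP: children GK:{A,T}, HP:{C,G} ∪→ {A,C,G,T}; cost 1
[col 2] GK: children G:{C}, K:{C} ∩→ {C}; cost 0
[col 2] HP: children H:{C}, P:{G} ∪→ {C,G}; cost 1
[col 2] GHKP: children GK:{C}, HP:{C,G} ∩→ {C}; cost 0
[col 3] GK: children G:{C}, K:{A} ∪→ {A,C}; cost 1
[col 3] HP: children H:{C}, P:{C} ∩→ {C}; cost 0
[col 3] GHKP: children GK:{A,C}, HP:{C} ∩→ {C}; cost 0
[col 4] GK: children G:{G}, K:{C} ∪→ {C,G}; cost 1
[col 4] HP: children H:{C}, P:{T} ∪→ {C,T}; cost 1
[col 4] GHKP: children GK:{C,G}, HP:{C,T} ∩→ {C}; cost 0
[col 5] GK: children G:{G}, K:{A} ∪→ {A,G}; cost 1
[col 5] HP: children H:{A}, P:{C} ∪→ {A,C}; cost 1
[col 5] GHKP: children GK:{A,G}, HP:{A,C} ∩→ {A}; cost 0
per-site changes: [2, 3, 1, 1, 2, 2]; total = 11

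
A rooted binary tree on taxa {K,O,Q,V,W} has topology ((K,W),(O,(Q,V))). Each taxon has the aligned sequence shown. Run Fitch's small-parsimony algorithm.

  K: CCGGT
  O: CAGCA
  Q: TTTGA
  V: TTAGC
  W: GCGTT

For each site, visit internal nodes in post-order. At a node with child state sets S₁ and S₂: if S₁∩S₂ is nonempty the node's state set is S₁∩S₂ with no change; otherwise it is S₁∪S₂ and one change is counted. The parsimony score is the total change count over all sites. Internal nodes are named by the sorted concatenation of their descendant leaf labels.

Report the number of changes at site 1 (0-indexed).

2

[col 0] KW: children K:{C}, W:{G} ∪→ {C,G}; cost 1
[col 0] QV: children Q:{T}, V:{T} ∩→ {T}; cost 0
[col 0] OQV: children O:{C}, QV:{T} ∪→ {C,T}; cost 1
[col 0] KOQVW: children KW:{C,G}, OQV:{C,T} ∩→ {C}; cost 0
[col 1] KW: children K:{C}, W:{C} ∩→ {C}; cost 0
[col 1] QV: children Q:{T}, V:{T} ∩→ {T}; cost 0
[col 1] OQV: children O:{A}, QV:{T} ∪→ {A,T}; cost 1
[col 1] KOQVW: children KW:{C}, OQV:{A,T} ∪→ {A,C,T}; cost 1
[col 2] KW: children K:{G}, W:{G} ∩→ {G}; cost 0
[col 2] QV: children Q:{T}, V:{A} ∪→ {A,T}; cost 1
[col 2] OQV: children O:{G}, QV:{A,T} ∪→ {A,G,T}; cost 1
[col 2] KOQVW: children KW:{G}, OQV:{A,G,T} ∩→ {G}; cost 0
[col 3] KW: children K:{G}, W:{T} ∪→ {G,T}; cost 1
[col 3] QV: children Q:{G}, V:{G} ∩→ {G}; cost 0
[col 3] OQV: children O:{C}, QV:{G} ∪→ {C,G}; cost 1
[col 3] KOQVW: children KW:{G,T}, OQV:{C,G} ∩→ {G}; cost 0
[col 4] KW: children K:{T}, W:{T} ∩→ {T}; cost 0
[col 4] QV: children Q:{A}, V:{C} ∪→ {A,C}; cost 1
[col 4] OQV: children O:{A}, QV:{A,C} ∩→ {A}; cost 0
[col 4] KOQVW: children KW:{T}, OQV:{A} ∪→ {A,T}; cost 1
per-site changes: [2, 2, 2, 2, 2]; total = 10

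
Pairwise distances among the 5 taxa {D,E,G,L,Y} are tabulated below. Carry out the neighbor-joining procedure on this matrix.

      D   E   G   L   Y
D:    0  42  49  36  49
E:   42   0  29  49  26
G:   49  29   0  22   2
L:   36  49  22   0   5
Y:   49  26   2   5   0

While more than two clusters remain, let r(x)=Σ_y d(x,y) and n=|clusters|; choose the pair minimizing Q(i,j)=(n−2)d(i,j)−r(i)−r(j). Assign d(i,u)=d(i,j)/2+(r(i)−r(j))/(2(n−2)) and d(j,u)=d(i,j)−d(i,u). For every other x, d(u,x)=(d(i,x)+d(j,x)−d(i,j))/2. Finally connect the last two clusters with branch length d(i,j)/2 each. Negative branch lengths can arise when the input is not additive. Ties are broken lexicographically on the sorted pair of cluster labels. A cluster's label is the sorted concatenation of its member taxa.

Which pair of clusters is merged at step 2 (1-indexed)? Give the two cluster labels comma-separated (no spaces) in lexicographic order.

DE,G

1. join D+E (d=42, Q=-196) ⇒ DE; edges |D|=26, |E|=16
  updated: d(DE,G)=18, d(DE,L)=43/2, d(DE,Y)=33/2
2. join DE+G (d=18, Q=-62) ⇒ DEG; edges |DE|=25/2, |G|=11/2
  updated: d(DEG,L)=51/4, d(DEG,Y)=1/4
3. join DEG+L (d=51/4, Q=-18) ⇒ DEGL; edges |DEG|=4, |L|=35/4
  updated: d(DEGL,Y)=-15/4
4. join DEGL+Y (d=-15/4) ⇒ DEGLY; edges |DEGL|=-15/8, |Y|=-15/8
final tree: ((((D:26,E:16):25/2,G:11/2):4,L:35/4):-15/8,Y:-15/8)
total length: 69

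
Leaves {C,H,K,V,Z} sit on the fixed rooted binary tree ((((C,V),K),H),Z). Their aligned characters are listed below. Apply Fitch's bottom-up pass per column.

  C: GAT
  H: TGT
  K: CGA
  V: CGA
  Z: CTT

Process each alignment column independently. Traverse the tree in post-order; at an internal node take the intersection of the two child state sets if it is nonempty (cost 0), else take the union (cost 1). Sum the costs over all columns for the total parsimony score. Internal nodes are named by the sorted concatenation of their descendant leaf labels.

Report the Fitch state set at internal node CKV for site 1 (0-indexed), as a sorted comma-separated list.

[col 0] CV: children C:{G}, V:{C} ∪→ {C,G}; cost 1
[col 0] CKV: children CV:{C,G}, K:{C} ∩→ {C}; cost 0
[col 0] CHKV: children CKV:{C}, H:{T} ∪→ {C,T}; cost 1
[col 0] CHKVZ: children CHKV:{C,T}, Z:{C} ∩→ {C}; cost 0
[col 1] CV: children C:{A}, V:{G} ∪→ {A,G}; cost 1
[col 1] CKV: children CV:{A,G}, K:{G} ∩→ {G}; cost 0
[col 1] CHKV: children CKV:{G}, H:{G} ∩→ {G}; cost 0
[col 1] CHKVZ: children CHKV:{G}, Z:{T} ∪→ {G,T}; cost 1
[col 2] CV: children C:{T}, V:{A} ∪→ {A,T}; cost 1
[col 2] CKV: children CV:{A,T}, K:{A} ∩→ {A}; cost 0
[col 2] CHKV: children CKV:{A}, H:{T} ∪→ {A,T}; cost 1
[col 2] CHKVZ: children CHKV:{A,T}, Z:{T} ∩→ {T}; cost 0
per-site changes: [2, 2, 2]; total = 6

G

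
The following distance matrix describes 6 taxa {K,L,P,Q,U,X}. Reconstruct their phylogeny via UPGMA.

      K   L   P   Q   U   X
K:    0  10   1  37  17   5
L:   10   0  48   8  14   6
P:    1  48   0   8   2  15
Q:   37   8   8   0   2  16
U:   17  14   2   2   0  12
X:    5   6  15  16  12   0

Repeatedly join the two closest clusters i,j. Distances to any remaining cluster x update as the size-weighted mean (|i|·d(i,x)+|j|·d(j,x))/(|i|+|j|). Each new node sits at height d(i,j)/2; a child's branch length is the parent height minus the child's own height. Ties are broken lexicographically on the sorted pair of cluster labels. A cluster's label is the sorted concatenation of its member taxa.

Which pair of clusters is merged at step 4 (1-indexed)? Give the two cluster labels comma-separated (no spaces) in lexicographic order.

1. join K+P (d=1) ⇒ KP; edges |K|=1/2, |P|=1/2
  updated: d(KP,L)=29, d(KP,Q)=45/2, d(KP,U)=19/2, d(KP,X)=10
2. join Q+U (d=2) ⇒ QU; edges |Q|=1, |U|=1
  updated: d(KP,QU)=16, d(L,QU)=11, d(QU,X)=14
3. join L+X (d=6) ⇒ LX; edges |L|=3, |X|=3
  updated: d(KP,LX)=39/2, d(LX,QU)=25/2
4. join LX+QU (d=25/2) ⇒ LQUX; edges |LX|=13/4, |QU|=21/4
  updated: d(KP,LQUX)=71/4
5. join KP+LQUX (d=71/4) ⇒ KLPQUX; edges |KP|=67/8, |LQUX|=21/8
final tree: ((K:1/2,P:1/2):67/8,((L:3,X:3):13/4,(Q:1,U:1):21/4):21/8)
total length: 57/2

LX,QU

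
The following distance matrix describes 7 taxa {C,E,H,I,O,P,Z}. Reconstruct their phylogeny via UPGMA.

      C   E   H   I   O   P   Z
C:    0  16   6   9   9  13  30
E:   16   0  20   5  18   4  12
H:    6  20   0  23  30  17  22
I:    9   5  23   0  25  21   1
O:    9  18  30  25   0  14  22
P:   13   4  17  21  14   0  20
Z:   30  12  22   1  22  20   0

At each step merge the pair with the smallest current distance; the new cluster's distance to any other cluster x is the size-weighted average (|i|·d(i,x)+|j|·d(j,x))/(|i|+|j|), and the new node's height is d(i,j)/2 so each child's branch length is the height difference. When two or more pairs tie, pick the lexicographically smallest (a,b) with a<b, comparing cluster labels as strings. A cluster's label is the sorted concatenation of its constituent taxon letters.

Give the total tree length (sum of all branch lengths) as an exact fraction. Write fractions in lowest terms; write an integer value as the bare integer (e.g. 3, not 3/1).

iteration 1: select I,Z (d=1); attach at lengths (1/2, 1/2); label the merged cluster IZ
  updated: d(C,IZ)=39/2, d(E,IZ)=17/2, d(H,IZ)=45/2, d(IZ,O)=47/2, d(IZ,P)=41/2
iteration 2: select E,P (d=4); attach at lengths (2, 2); label the merged cluster EP
  updated: d(C,EP)=29/2, d(EP,H)=37/2, d(EP,IZ)=29/2, d(EP,O)=16
iteration 3: select C,H (d=6); attach at lengths (3, 3); label the merged cluster CH
  updated: d(CH,EP)=33/2, d(CH,IZ)=21, d(CH,O)=39/2
iteration 4: select EP,IZ (d=29/2); attach at lengths (21/4, 27/4); label the merged cluster EIPZ
  updated: d(CH,EIPZ)=75/4, d(EIPZ,O)=79/4
iteration 5: select CH,EIPZ (d=75/4); attach at lengths (51/8, 17/8); label the merged cluster CEHIPZ
  updated: d(CEHIPZ,O)=59/3
iteration 6: select CEHIPZ,O (d=59/3); attach at lengths (11/24, 59/6); label the merged cluster CEHIOPZ
final tree: (((C:3,H:3):51/8,((E:2,P:2):21/4,(I:1/2,Z:1/2):27/4):17/8):11/24,O:59/6)
total length: 1003/24

1003/24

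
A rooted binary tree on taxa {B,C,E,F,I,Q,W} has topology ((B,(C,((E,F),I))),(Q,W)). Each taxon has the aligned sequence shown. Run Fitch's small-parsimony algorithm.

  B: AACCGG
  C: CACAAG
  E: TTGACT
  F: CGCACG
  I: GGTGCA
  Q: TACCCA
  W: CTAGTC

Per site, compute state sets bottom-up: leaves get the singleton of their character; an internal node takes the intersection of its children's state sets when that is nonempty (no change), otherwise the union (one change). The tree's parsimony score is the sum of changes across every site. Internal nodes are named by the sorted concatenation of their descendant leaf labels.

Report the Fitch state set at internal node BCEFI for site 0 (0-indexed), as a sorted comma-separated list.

[col 0] EF: children E:{T}, F:{C} ∪→ {C,T}; cost 1
[col 0] EFI: children EF:{C,T}, I:{G} ∪→ {C,G,T}; cost 1
[col 0] CEFI: children C:{C}, EFI:{C,G,T} ∩→ {C}; cost 0
[col 0] BCEFI: children B:{A}, CEFI:{C} ∪→ {A,C}; cost 1
[col 0] QW: children Q:{T}, W:{C} ∪→ {C,T}; cost 1
[col 0] BCEFIQW: children BCEFI:{A,C}, QW:{C,T} ∩→ {C}; cost 0
[col 1] EF: children E:{T}, F:{G} ∪→ {G,T}; cost 1
[col 1] EFI: children EF:{G,T}, I:{G} ∩→ {G}; cost 0
[col 1] CEFI: children C:{A}, EFI:{G} ∪→ {A,G}; cost 1
[col 1] BCEFI: children B:{A}, CEFI:{A,G} ∩→ {A}; cost 0
[col 1] QW: children Q:{A}, W:{T} ∪→ {A,T}; cost 1
[col 1] BCEFIQW: children BCEFI:{A}, QW:{A,T} ∩→ {A}; cost 0
[col 2] EF: children E:{G}, F:{C} ∪→ {C,G}; cost 1
[col 2] EFI: children EF:{C,G}, I:{T} ∪→ {C,G,T}; cost 1
[col 2] CEFI: children C:{C}, EFI:{C,G,T} ∩→ {C}; cost 0
[col 2] BCEFI: children B:{C}, CEFI:{C} ∩→ {C}; cost 0
[col 2] QW: children Q:{C}, W:{A} ∪→ {A,C}; cost 1
[col 2] BCEFIQW: children BCEFI:{C}, QW:{A,C} ∩→ {C}; cost 0
[col 3] EF: children E:{A}, F:{A} ∩→ {A}; cost 0
[col 3] EFI: children EF:{A}, I:{G} ∪→ {A,G}; cost 1
[col 3] CEFI: children C:{A}, EFI:{A,G} ∩→ {A}; cost 0
[col 3] BCEFI: children B:{C}, CEFI:{A} ∪→ {A,C}; cost 1
[col 3] QW: children Q:{C}, W:{G} ∪→ {C,G}; cost 1
[col 3] BCEFIQW: children BCEFI:{A,C}, QW:{C,G} ∩→ {C}; cost 0
[col 4] EF: children E:{C}, F:{C} ∩→ {C}; cost 0
[col 4] EFI: children EF:{C}, I:{C} ∩→ {C}; cost 0
[col 4] CEFI: children C:{A}, EFI:{C} ∪→ {A,C}; cost 1
[col 4] BCEFI: children B:{G}, CEFI:{A,C} ∪→ {A,C,G}; cost 1
[col 4] QW: children Q:{C}, W:{T} ∪→ {C,T}; cost 1
[col 4] BCEFIQW: children BCEFI:{A,C,G}, QW:{C,T} ∩→ {C}; cost 0
[col 5] EF: children E:{T}, F:{G} ∪→ {G,T}; cost 1
[col 5] EFI: children EF:{G,T}, I:{A} ∪→ {A,G,T}; cost 1
[col 5] CEFI: children C:{G}, EFI:{A,G,T} ∩→ {G}; cost 0
[col 5] BCEFI: children B:{G}, CEFI:{G} ∩→ {G}; cost 0
[col 5] QW: children Q:{A}, W:{C} ∪→ {A,C}; cost 1
[col 5] BCEFIQW: children BCEFI:{G}, QW:{A,C} ∪→ {A,C,G}; cost 1
per-site changes: [4, 3, 3, 3, 3, 4]; total = 20

A,C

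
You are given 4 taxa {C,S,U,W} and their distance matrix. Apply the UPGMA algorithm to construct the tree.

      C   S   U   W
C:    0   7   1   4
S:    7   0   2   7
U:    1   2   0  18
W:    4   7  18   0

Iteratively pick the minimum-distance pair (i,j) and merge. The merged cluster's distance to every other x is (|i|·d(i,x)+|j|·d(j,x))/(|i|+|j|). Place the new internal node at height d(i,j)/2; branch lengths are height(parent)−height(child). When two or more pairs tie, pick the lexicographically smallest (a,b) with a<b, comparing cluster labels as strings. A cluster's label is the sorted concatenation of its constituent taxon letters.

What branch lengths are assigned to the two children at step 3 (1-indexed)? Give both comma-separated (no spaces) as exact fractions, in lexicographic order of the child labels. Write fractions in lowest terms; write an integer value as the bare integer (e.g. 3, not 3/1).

1. join C+U (d=1) ⇒ CU; edges |C|=1/2, |U|=1/2
  updated: d(CU,S)=9/2, d(CU,W)=11
2. join CU+S (d=9/2) ⇒ CSU; edges |CU|=7/4, |S|=9/4
  updated: d(CSU,W)=29/3
3. join CSU+W (d=29/3) ⇒ CSUW; edges |CSU|=31/12, |W|=29/6
final tree: (((C:1/2,U:1/2):7/4,S:9/4):31/12,W:29/6)
total length: 149/12

31/12,29/6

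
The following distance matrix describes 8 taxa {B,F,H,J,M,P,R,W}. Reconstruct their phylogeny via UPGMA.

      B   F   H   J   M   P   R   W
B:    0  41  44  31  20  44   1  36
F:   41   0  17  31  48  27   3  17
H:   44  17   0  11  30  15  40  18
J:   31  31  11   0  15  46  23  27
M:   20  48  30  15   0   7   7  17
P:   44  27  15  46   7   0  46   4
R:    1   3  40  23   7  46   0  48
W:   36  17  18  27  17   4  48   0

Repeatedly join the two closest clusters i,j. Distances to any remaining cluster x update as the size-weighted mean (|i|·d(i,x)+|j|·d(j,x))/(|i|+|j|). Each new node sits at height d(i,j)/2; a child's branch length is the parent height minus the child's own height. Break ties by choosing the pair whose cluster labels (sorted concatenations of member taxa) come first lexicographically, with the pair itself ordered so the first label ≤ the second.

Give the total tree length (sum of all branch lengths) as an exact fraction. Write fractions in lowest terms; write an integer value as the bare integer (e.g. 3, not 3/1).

step 1: merge (B,R) at d=1; branch lengths B→1/2, R→1/2; new cluster BR
  updated: d(BR,F)=22, d(BR,H)=42, d(BR,J)=27, d(BR,M)=27/2, d(BR,P)=45, d(BR,W)=42
step 2: merge (P,W) at d=4; branch lengths P→2, W→2; new cluster PW
  updated: d(BR,PW)=87/2, d(F,PW)=22, d(H,PW)=33/2, d(J,PW)=73/2, d(M,PW)=12
step 3: merge (H,J) at d=11; branch lengths H→11/2, J→11/2; new cluster HJ
  updated: d(BR,HJ)=69/2, d(F,HJ)=24, d(HJ,M)=45/2, d(HJ,PW)=53/2
step 4: merge (M,PW) at d=12; branch lengths M→6, PW→4; new cluster MPW
  updated: d(BR,MPW)=67/2, d(F,MPW)=92/3, d(HJ,MPW)=151/6
step 5: merge (BR,F) at d=22; branch lengths BR→21/2, F→11; new cluster BFR
  updated: d(BFR,HJ)=31, d(BFR,MPW)=293/9
step 6: merge (HJ,MPW) at d=151/6; branch lengths HJ→85/12, MPW→79/12; new cluster HJMPW
  updated: d(BFR,HJMPW)=479/15
step 7: merge (BFR,HJMPW) at d=479/15; branch lengths BFR→149/30, HJMPW→203/60; new cluster BFHJMPRW
final tree: (((B:1/2,R:1/2):21/2,F:11):149/30,((H:11/2,J:11/2):85/12,(M:6,(P:2,W:2):4):79/12):203/60)
total length: 4171/60

4171/60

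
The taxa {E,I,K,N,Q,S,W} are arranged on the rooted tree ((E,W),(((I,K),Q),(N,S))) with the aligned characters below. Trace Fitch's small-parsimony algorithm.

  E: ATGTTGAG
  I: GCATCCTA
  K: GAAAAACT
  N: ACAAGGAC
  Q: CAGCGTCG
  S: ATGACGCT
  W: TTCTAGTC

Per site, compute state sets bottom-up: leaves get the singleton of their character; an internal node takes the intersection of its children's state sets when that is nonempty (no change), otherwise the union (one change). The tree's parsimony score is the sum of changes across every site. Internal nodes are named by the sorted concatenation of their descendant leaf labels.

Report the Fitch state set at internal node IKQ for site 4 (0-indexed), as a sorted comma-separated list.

A,C,G

EW@0: {A} ∪ {T} = {A,T} (union, +1)
IK@0: {G} ∩ {G} = {G} (intersection, +0)
IKQ@0: {G} ∪ {C} = {C,G} (union, +1)
NS@0: {A} ∩ {A} = {A} (intersection, +0)
IKNQS@0: {C,G} ∪ {A} = {A,C,G} (union, +1)
EIKNQSW@0: {A,T} ∩ {A,C,G} = {A} (intersection, +0)
EW@1: {T} ∩ {T} = {T} (intersection, +0)
IK@1: {C} ∪ {A} = {A,C} (union, +1)
IKQ@1: {A,C} ∩ {A} = {A} (intersection, +0)
NS@1: {C} ∪ {T} = {C,T} (union, +1)
IKNQS@1: {A} ∪ {C,T} = {A,C,T} (union, +1)
EIKNQSW@1: {T} ∩ {A,C,T} = {T} (intersection, +0)
EW@2: {G} ∪ {C} = {C,G} (union, +1)
IK@2: {A} ∩ {A} = {A} (intersection, +0)
IKQ@2: {A} ∪ {G} = {A,G} (union, +1)
NS@2: {A} ∪ {G} = {A,G} (union, +1)
IKNQS@2: {A,G} ∩ {A,G} = {A,G} (intersection, +0)
EIKNQSW@2: {C,G} ∩ {A,G} = {G} (intersection, +0)
EW@3: {T} ∩ {T} = {T} (intersection, +0)
IK@3: {T} ∪ {A} = {A,T} (union, +1)
IKQ@3: {A,T} ∪ {C} = {A,C,T} (union, +1)
NS@3: {A} ∩ {A} = {A} (intersection, +0)
IKNQS@3: {A,C,T} ∩ {A} = {A} (intersection, +0)
EIKNQSW@3: {T} ∪ {A} = {A,T} (union, +1)
EW@4: {T} ∪ {A} = {A,T} (union, +1)
IK@4: {C} ∪ {A} = {A,C} (union, +1)
IKQ@4: {A,C} ∪ {G} = {A,C,G} (union, +1)
NS@4: {G} ∪ {C} = {C,G} (union, +1)
IKNQS@4: {A,C,G} ∩ {C,G} = {C,G} (intersection, +0)
EIKNQSW@4: {A,T} ∪ {C,G} = {A,C,G,T} (union, +1)
EW@5: {G} ∩ {G} = {G} (intersection, +0)
IK@5: {C} ∪ {A} = {A,C} (union, +1)
IKQ@5: {A,C} ∪ {T} = {A,C,T} (union, +1)
NS@5: {G} ∩ {G} = {G} (intersection, +0)
IKNQS@5: {A,C,T} ∪ {G} = {A,C,G,T} (union, +1)
EIKNQSW@5: {G} ∩ {A,C,G,T} = {G} (intersection, +0)
EW@6: {A} ∪ {T} = {A,T} (union, +1)
IK@6: {T} ∪ {C} = {C,T} (union, +1)
IKQ@6: {C,T} ∩ {C} = {C} (intersection, +0)
NS@6: {A} ∪ {C} = {A,C} (union, +1)
IKNQS@6: {C} ∩ {A,C} = {C} (intersection, +0)
EIKNQSW@6: {A,T} ∪ {C} = {A,C,T} (union, +1)
EW@7: {G} ∪ {C} = {C,G} (union, +1)
IK@7: {A} ∪ {T} = {A,T} (union, +1)
IKQ@7: {A,T} ∪ {G} = {A,G,T} (union, +1)
NS@7: {C} ∪ {T} = {C,T} (union, +1)
IKNQS@7: {A,G,T} ∩ {C,T} = {T} (intersection, +0)
EIKNQSW@7: {C,G} ∪ {T} = {C,G,T} (union, +1)
per-site changes: [3, 3, 3, 3, 5, 3, 4, 5]; total = 29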